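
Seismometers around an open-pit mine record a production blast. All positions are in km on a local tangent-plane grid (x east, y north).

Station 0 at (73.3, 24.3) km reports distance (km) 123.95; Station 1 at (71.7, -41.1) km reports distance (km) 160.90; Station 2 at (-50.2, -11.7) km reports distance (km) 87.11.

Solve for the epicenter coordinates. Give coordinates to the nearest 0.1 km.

(-39.9, 74.8)

Circle about each station: (x − 73.3)² + (y − 24.3)² = 123.95²; (x − 71.7)² + (y + 41.1)² = 160.90²; (x + 50.2)² + (y + 11.7)² = 87.11².
Subtracting the Station 0 equation from the Station 1 and Station 2 equations removes the quadratic terms:
-3.2 x − 130.8 y = -9658.49
-247.0 x − 72.0 y = 4469.00
Solving the 2×2 system: x ≈ -39.9, y ≈ 74.8 km.
Check against Station 0 (with the unrounded x, y): √((x − 73.3)²+(y − 24.3)²) = 123.96 ≈ 123.95 km. ✓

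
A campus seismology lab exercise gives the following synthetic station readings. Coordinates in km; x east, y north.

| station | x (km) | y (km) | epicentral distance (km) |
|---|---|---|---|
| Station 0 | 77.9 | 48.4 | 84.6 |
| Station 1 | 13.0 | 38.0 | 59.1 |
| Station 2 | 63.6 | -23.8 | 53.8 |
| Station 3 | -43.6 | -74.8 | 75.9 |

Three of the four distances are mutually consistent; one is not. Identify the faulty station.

Solve using three stations at a time. Using Station 1, Station 2, Station 3 (subtract circle equations pairwise → linear system) gives (x, y) ≈ (9.9, -21.0).
Distances from that point to each station vs reported:
  Station 0: calculated 97.2 vs reported 84.6 → residual 12.6 km
  Station 1: calculated 59.1 vs reported 59.1 → residual 0.0 km
  Station 2: calculated 53.8 vs reported 53.8 → residual 0.0 km
  Station 3: calculated 75.9 vs reported 75.9 → residual 0.0 km
Station 1, Station 2, Station 3 are mutually consistent (residuals ≈ 0); Station 0 is off by 12.6 km.

Station 0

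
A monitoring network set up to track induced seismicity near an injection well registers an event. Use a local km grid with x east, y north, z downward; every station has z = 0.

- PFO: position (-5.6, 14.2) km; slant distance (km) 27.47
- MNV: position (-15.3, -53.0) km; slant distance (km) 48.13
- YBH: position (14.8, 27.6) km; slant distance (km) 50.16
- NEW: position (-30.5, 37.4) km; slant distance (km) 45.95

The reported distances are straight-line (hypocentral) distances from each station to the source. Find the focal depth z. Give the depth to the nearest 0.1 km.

Each station gives a sphere (x−x_i)² + (y−y_i)² + z² = d_i² (stations at z=0).
Subtracting the PFO sphere from MNV and YBH: z² cancels, leaving linear equations in x and y:
-19.4 x − 134.4 y = 1248.19
40.8 x + 26.8 y = -1013.62
Solving: x ≈ -20.707, y ≈ -6.298 km (keep extra digits for the depth step; rounded: -20.7, -6.3).
Then from the PFO sphere: z² = 27.47² − (x + 5.6)² − (y − 14.2)² with x = -20.707, y = -6.298, so z ≈ 10.306 ≈ 10.3 km.
Check against NEW (with the unrounded solution): distance 45.95 ≈ 45.95 km. ✓

10.3 km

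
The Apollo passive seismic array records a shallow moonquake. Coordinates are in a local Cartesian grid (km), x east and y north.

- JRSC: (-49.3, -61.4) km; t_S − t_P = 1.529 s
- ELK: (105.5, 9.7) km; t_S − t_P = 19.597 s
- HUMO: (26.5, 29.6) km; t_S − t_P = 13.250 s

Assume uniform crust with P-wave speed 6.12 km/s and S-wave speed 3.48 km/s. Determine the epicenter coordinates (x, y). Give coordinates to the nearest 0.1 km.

(-38.7, -55.1)

Distance from S−P lag: d = Δt · v_P v_S / (v_P − v_S) = Δt · (6.12·3.48)/(6.12−3.48) ≈ 8.0673·Δt.
So d_JRSC = 12.33, d_ELK = 158.09, d_HUMO = 106.89 km.
Circle about each station: (x + 49.3)² + (y + 61.4)² = 12.33²; (x − 105.5)² + (y − 9.7)² = 158.09²; (x − 26.5)² + (y − 29.6)² = 106.89².
Subtracting the JRSC equation from the ELK and HUMO equations removes the quadratic terms:
309.6 x + 142.2 y = -19816.53
151.6 x + 182.0 y = -15895.48
Solving the 2×2 system: x ≈ -38.7, y ≈ -55.1 km.
Check against JRSC (with the unrounded x, y): √((x + 49.3)²+(y + 61.4)²) = 12.33 ≈ 12.33 km. ✓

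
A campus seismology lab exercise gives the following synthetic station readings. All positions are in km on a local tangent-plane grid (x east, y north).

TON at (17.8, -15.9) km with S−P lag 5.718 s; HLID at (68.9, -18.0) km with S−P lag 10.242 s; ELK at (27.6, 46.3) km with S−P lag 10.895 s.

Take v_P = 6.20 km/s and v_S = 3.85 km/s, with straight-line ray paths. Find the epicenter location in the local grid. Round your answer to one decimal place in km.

x ≈ -30.8 km, y ≈ -47.7 km

Distance from S−P lag: d = Δt · v_P v_S / (v_P − v_S) = Δt · (6.20·3.85)/(6.20−3.85) ≈ 10.1574·Δt.
So d_TON = 58.08, d_HLID = 104.03, d_ELK = 110.67 km.
Circle about each station: (x − 17.8)² + (y + 15.9)² = 58.08²; (x − 68.9)² + (y + 18.0)² = 104.03²; (x − 27.6)² + (y − 46.3)² = 110.67².
Subtracting pairs of circle equations eliminates x²+y² and gives linear equations (the radical axes):
102.2 x − 4.2 y = -2947.39
19.6 x + 124.4 y = -6538.76
Solving the 2×2 system: x ≈ -30.8, y ≈ -47.7 km.
Check against TON (with the unrounded x, y): √((x − 17.8)²+(y + 15.9)²) = 58.08 ≈ 58.08 km. ✓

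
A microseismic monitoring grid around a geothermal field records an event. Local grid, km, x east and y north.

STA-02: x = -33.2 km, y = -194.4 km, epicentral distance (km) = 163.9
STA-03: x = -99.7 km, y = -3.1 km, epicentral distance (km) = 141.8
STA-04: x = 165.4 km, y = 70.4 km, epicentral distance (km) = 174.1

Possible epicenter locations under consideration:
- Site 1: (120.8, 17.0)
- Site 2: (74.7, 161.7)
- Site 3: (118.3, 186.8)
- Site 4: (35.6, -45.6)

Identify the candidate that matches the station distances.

Site 4

For each candidate, compare |candidate − station| to the reported distance:
Site 1: residuals STA-02 97.6, STA-03 79.6, STA-04 104.5 → max 104.5 km
Site 2: residuals STA-02 208.2, STA-03 98.1, STA-04 45.4 → max 208.2 km
Site 3: residuals STA-02 246.3, STA-03 147.3, STA-04 48.5 → max 246.3 km
Site 4: residuals STA-02 0.0, STA-03 0.0, STA-04 0.0 → max 0.0 km
Only Site 4 has all residuals ≈ 0.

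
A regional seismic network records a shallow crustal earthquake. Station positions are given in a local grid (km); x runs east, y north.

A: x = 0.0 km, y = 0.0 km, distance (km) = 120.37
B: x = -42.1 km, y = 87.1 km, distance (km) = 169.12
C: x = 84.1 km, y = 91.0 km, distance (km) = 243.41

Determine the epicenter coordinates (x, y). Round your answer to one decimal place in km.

Circle about each station: x² + y² = 120.37²; (x + 42.1)² + (y − 87.1)² = 169.12²; (x − 84.1)² + (y − 91.0)² = 243.41².
Subtracting the A equation from the B and C equations removes the quadratic terms:
-84.2 x + 174.2 y = -4753.82
168.2 x + 182.0 y = -29405.68
Solving the 2×2 system: x ≈ -95.4, y ≈ -73.4 km.
Check against A (with the unrounded x, y): √(x²+y²) = 120.37 ≈ 120.37 km. ✓

x ≈ -95.4 km, y ≈ -73.4 km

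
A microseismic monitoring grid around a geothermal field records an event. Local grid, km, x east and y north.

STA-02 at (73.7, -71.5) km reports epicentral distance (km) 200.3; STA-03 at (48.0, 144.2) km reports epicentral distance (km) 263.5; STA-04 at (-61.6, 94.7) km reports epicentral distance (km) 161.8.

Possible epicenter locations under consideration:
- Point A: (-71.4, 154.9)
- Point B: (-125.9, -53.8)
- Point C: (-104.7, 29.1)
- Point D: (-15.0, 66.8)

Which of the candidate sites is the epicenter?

Point B

For each candidate, compare |candidate − station| to the reported distance:
Point A: residuals STA-02 68.6, STA-03 143.6, STA-04 100.8 → max 143.6 km
Point B: residuals STA-02 0.1, STA-03 0.0, STA-04 0.0 → max 0.1 km
Point C: residuals STA-02 4.5, STA-03 72.3, STA-04 83.3 → max 83.3 km
Point D: residuals STA-02 36.0, STA-03 163.7, STA-04 107.5 → max 163.7 km
Only Point B has all residuals ≈ 0.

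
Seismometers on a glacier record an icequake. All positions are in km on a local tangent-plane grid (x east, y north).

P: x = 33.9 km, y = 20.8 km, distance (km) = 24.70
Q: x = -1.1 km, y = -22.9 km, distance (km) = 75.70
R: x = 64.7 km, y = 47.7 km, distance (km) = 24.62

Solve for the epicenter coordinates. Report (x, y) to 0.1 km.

Circle about each station: (x − 33.9)² + (y − 20.8)² = 24.70²; (x + 1.1)² + (y + 22.9)² = 75.70²; (x − 64.7)² + (y − 47.7)² = 24.62².
Subtracting pairs of circle equations eliminates x²+y² and gives linear equations (the radical axes):
-70.0 x − 87.4 y = -6176.63
61.6 x + 53.8 y = 4883.48
Solving the 2×2 system: x ≈ 58.4, y ≈ 23.9 km.

(58.4, 23.9)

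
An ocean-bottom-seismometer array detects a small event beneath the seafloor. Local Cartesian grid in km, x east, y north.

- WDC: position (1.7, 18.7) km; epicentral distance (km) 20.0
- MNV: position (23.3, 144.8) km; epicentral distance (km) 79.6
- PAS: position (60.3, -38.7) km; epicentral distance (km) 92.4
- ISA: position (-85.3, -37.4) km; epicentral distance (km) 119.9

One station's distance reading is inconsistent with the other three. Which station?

MNV

Solve using three stations at a time. Using WDC, PAS, ISA (subtract circle equations pairwise → linear system) gives (x, y) ≈ (8.2, 37.6).
Distances from that point to each station vs reported:
  WDC: calculated 20.0 vs reported 20.0 → residual 0.0 km
  MNV: calculated 108.2 vs reported 79.6 → residual 28.6 km
  PAS: calculated 92.4 vs reported 92.4 → residual 0.0 km
  ISA: calculated 119.9 vs reported 119.9 → residual 0.0 km
WDC, PAS, ISA are mutually consistent (residuals ≈ 0); MNV is off by 28.6 km.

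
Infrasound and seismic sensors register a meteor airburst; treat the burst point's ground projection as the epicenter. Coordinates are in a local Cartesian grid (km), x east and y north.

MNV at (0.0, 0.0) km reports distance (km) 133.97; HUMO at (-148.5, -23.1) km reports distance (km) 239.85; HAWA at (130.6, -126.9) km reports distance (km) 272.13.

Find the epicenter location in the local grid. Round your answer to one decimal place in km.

Circle about each station: x² + y² = 133.97²; (x + 148.5)² + (y + 23.1)² = 239.85²; (x − 130.6)² + (y + 126.9)² = 272.13².
Subtracting the MNV equation from the HUMO and HAWA equations removes the quadratic terms:
-297.0 x − 46.2 y = -16994.20
261.2 x − 253.8 y = -22946.81
Solving the 2×2 system: x ≈ 37.2, y ≈ 128.7 km.
Check against MNV (with the unrounded x, y): √(x²+y²) = 133.97 ≈ 133.97 km. ✓

37.2 km east, 128.7 km north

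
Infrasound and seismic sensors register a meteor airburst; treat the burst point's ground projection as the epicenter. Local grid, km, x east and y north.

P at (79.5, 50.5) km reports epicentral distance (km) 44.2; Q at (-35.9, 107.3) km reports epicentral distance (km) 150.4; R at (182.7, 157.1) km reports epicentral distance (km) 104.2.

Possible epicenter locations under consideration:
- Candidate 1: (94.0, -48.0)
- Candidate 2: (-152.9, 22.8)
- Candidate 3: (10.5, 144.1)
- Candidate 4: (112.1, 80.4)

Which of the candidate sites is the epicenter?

For each candidate, compare |candidate − station| to the reported distance:
Candidate 1: residuals P 55.4, Q 52.1, R 119.3 → max 119.3 km
Candidate 2: residuals P 189.8, Q 6.1, R 257.3 → max 257.3 km
Candidate 3: residuals P 72.1, Q 91.2, R 68.5 → max 91.2 km
Candidate 4: residuals P 0.0, Q 0.0, R 0.0 → max 0.0 km
Only Candidate 4 has all residuals ≈ 0.

Candidate 4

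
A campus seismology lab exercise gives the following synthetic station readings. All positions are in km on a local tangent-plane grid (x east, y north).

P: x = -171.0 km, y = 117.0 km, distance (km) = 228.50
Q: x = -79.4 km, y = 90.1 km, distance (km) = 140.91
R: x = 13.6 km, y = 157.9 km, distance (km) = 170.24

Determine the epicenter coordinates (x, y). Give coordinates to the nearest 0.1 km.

Circle about each station: (x + 171.0)² + (y − 117.0)² = 228.50²; (x + 79.4)² + (y − 90.1)² = 140.91²; (x − 13.6)² + (y − 157.9)² = 170.24².
Subtracting the P equation from the Q and R equations removes the quadratic terms:
183.2 x − 53.8 y = 3848.99
369.2 x + 81.8 y = 5417.96
Solving the 2×2 system: x ≈ 17.4, y ≈ -12.3 km.

17.4 km east, -12.3 km north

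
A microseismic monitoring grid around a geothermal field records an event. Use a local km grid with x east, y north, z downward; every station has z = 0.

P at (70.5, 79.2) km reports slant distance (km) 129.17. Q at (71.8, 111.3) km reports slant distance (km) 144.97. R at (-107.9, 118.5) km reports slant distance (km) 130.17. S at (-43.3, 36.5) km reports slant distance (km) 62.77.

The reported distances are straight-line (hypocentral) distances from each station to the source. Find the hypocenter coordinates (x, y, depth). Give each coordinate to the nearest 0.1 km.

(-32.7, 32.0, 61.7)

Each station gives a sphere (x−x_i)² + (y−y_i)² + z² = d_i² (stations at z=0).
Subtracting the P sphere from Q and R: z² cancels, leaving linear equations in x and y:
2.6 x + 64.2 y = 1968.63
-356.8 x + 78.6 y = 14182.43
Solving: x ≈ -32.702, y ≈ 31.988 km (keep extra digits for the depth step; rounded: -32.7, 32.0).
Then from the P sphere: z² = 129.17² − (x − 70.5)² − (y − 79.2)² with x = -32.702, y = 31.988, so z ≈ 61.687 ≈ 61.7 km.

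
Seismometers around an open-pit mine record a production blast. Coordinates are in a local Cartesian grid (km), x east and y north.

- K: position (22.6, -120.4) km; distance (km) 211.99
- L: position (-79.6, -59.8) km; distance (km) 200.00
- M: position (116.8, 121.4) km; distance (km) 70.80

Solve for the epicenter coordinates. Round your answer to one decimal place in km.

Circle about each station: (x − 22.6)² + (y + 120.4)² = 211.99²; (x + 79.6)² + (y + 59.8)² = 200.00²; (x − 116.8)² + (y − 121.4)² = 70.80².
Subtracting pairs of circle equations eliminates x²+y² and gives linear equations (the radical axes):
-204.4 x + 121.2 y = -154.96
188.4 x + 483.6 y = 53300.40
Solving the 2×2 system: x ≈ 53.7, y ≈ 89.3 km.

(53.7, 89.3)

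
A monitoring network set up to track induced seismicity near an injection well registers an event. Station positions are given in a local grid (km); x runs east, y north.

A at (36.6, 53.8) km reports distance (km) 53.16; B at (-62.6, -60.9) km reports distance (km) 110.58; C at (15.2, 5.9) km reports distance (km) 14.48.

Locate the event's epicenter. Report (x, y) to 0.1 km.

(28.9, 1.2)

Circle about each station: (x − 36.6)² + (y − 53.8)² = 53.16²; (x + 62.6)² + (y + 60.9)² = 110.58²; (x − 15.2)² + (y − 5.9)² = 14.48².
Subtracting the A equation from the B and C equations removes the quadratic terms:
-198.4 x − 229.4 y = -6008.38
-42.8 x − 95.8 y = -1351.83
Solving the 2×2 system: x ≈ 28.9, y ≈ 1.2 km.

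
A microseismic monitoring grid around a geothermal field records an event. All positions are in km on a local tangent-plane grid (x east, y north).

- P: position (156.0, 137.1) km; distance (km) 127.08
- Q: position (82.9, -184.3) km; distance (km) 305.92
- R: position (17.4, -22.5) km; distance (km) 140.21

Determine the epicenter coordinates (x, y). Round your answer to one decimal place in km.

Circle about each station: (x − 156.0)² + (y − 137.1)² = 127.08²; (x − 82.9)² + (y + 184.3)² = 305.92²; (x − 17.4)² + (y + 22.5)² = 140.21².
Subtracting the P equation from the Q and R equations removes the quadratic terms:
-146.2 x − 642.8 y = -79731.23
-277.2 x − 319.2 y = -45832.92
Solving the 2×2 system: x ≈ 30.5, y ≈ 117.1 km.

x ≈ 30.5 km, y ≈ 117.1 km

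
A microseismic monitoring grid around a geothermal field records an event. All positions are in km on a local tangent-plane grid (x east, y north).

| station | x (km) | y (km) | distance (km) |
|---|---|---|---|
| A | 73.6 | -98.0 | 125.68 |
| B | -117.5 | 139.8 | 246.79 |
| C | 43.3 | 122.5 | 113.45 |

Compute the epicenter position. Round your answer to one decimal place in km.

Circle about each station: (x − 73.6)² + (y + 98.0)² = 125.68²; (x + 117.5)² + (y − 139.8)² = 246.79²; (x − 43.3)² + (y − 122.5)² = 113.45².
Subtracting pairs of circle equations eliminates x²+y² and gives linear equations (the radical axes):
-382.2 x + 475.6 y = -26780.51
-60.6 x + 441.0 y = 4784.74
Solving the 2×2 system: x ≈ 100.8, y ≈ 24.7 km.

100.8 km east, 24.7 km north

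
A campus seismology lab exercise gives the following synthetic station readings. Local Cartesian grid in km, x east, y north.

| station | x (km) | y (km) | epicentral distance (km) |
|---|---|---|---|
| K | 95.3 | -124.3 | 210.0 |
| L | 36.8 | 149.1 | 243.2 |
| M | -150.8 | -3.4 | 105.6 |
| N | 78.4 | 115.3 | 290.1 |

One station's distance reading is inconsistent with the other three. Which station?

Solve using three stations at a time. Using K, M, N (subtract circle equations pairwise → linear system) gives (x, y) ≈ (-113.5, -102.2).
Distances from that point to each station vs reported:
  K: calculated 210.0 vs reported 210.0 → residual 0.0 km
  L: calculated 292.9 vs reported 243.2 → residual 49.7 km
  M: calculated 105.6 vs reported 105.6 → residual 0.0 km
  N: calculated 290.1 vs reported 290.1 → residual 0.0 km
K, M, N are mutually consistent (residuals ≈ 0); L is off by 49.7 km.

L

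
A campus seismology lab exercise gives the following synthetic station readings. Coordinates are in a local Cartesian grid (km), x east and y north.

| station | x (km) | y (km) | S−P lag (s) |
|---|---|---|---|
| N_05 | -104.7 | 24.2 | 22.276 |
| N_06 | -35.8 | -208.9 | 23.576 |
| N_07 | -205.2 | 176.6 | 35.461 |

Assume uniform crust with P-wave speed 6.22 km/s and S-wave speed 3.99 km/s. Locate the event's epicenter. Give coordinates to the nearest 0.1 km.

Distance from S−P lag: d = Δt · v_P v_S / (v_P − v_S) = Δt · (6.22·3.99)/(6.22−3.99) ≈ 11.1291·Δt.
So d_N_05 = 247.91, d_N_06 = 262.38, d_N_07 = 394.65 km.
Circle about each station: (x + 104.7)² + (y − 24.2)² = 247.91²; (x + 35.8)² + (y + 208.9)² = 262.38²; (x + 205.2)² + (y − 176.6)² = 394.65².
Subtracting the N_05 equation from the N_06 and N_07 equations removes the quadratic terms:
137.8 x − 466.2 y = 25989.22
-201.0 x + 304.8 y = -32542.38
Solving the 2×2 system: x ≈ 140.2, y ≈ -14.3 km.

x ≈ 140.2 km, y ≈ -14.3 km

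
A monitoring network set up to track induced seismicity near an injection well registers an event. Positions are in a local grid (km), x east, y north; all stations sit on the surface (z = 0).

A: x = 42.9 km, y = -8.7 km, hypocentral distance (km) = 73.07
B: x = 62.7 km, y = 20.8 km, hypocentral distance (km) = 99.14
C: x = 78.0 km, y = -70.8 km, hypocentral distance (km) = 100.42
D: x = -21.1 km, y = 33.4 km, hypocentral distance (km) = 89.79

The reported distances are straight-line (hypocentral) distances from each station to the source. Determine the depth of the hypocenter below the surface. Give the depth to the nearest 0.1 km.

Each station gives a sphere (x−x_i)² + (y−y_i)² + z² = d_i² (stations at z=0).
Subtracting the A sphere from B and C: z² cancels, leaving linear equations in x and y:
39.6 x + 59.0 y = -2041.68
70.2 x − 124.2 y = 4435.59
Solving: x ≈ 0.897, y ≈ -35.207 km (keep extra digits for the depth step; rounded: 0.9, -35.2).
Then from the A sphere: z² = 73.07² − (x − 42.9)² − (y + 8.7)² with x = 0.897, y = -35.207, so z ≈ 53.594 ≈ 53.6 km.

depth ≈ 53.6 km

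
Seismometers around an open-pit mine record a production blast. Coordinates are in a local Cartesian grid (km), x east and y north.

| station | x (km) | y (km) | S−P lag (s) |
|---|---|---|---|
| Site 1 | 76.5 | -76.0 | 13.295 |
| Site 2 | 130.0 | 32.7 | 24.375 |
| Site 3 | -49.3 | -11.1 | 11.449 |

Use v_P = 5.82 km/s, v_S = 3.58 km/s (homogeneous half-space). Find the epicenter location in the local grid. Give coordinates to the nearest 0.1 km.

-40.1 km east, -117.2 km north

Distance from S−P lag: d = Δt · v_P v_S / (v_P − v_S) = Δt · (5.82·3.58)/(5.82−3.58) ≈ 9.3016·Δt.
So d_Site 1 = 123.66, d_Site 2 = 226.73, d_Site 3 = 106.49 km.
Circle about each station: (x − 76.5)² + (y + 76.0)² = 123.66²; (x − 130.0)² + (y − 32.7)² = 226.73²; (x + 49.3)² + (y + 11.1)² = 106.49².
Subtracting pairs of circle equations eliminates x²+y² and gives linear equations (the radical axes):
107.0 x + 217.4 y = -29773.66
-251.6 x + 129.8 y = -5122.87
Solving the 2×2 system: x ≈ -40.1, y ≈ -117.2 km.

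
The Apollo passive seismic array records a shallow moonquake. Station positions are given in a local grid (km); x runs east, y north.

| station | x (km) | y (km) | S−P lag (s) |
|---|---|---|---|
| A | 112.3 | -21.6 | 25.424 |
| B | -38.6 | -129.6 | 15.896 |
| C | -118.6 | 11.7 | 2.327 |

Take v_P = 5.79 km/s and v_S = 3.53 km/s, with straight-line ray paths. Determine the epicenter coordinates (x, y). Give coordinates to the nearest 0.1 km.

Distance from S−P lag: d = Δt · v_P v_S / (v_P − v_S) = Δt · (5.79·3.53)/(5.79−3.53) ≈ 9.0437·Δt.
So d_A = 229.93, d_B = 143.76, d_C = 21.04 km.
Circle about each station: (x − 112.3)² + (y + 21.6)² = 229.93²; (x + 38.6)² + (y + 129.6)² = 143.76²; (x + 118.6)² + (y − 11.7)² = 21.04².
Subtracting the A equation from the B and C equations removes the quadratic terms:
-301.8 x − 216.0 y = 37409.14
-461.8 x + 66.6 y = 53550.12
Solving the 2×2 system: x ≈ -117.3, y ≈ -9.3 km.

(-117.3, -9.3)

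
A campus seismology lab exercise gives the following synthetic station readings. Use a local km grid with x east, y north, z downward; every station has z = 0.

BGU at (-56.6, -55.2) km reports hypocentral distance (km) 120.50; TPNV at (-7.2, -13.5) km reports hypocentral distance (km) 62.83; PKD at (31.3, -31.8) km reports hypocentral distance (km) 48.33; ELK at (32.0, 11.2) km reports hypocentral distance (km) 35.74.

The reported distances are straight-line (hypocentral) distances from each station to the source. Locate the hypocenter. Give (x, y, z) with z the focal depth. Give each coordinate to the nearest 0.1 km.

Each station gives a sphere (x−x_i)² + (y−y_i)² + z² = d_i² (stations at z=0).
Subtracting the BGU sphere from TPNV and PKD: z² cancels, leaving linear equations in x and y:
98.8 x + 83.4 y = 4556.13
175.8 x + 46.8 y = 7924.79
Solving: x ≈ 44.601, y ≈ 1.793 km (keep extra digits for the depth step; rounded: 44.6, 1.8).
Then from the BGU sphere: z² = 120.50² − (x + 56.6)² − (y + 55.2)² with x = 44.601, y = 1.793, so z ≈ 32.100 ≈ 32.1 km.

x ≈ 44.6 km, y ≈ 1.8 km, depth ≈ 32.1 km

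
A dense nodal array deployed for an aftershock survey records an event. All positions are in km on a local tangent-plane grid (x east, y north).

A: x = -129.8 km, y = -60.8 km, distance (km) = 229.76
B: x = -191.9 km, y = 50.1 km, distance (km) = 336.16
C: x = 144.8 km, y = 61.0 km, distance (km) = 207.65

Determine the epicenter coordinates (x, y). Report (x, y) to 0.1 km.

86.5 km east, -138.3 km north

Circle about each station: (x + 129.8)² + (y + 60.8)² = 229.76²; (x + 191.9)² + (y − 50.1)² = 336.16²; (x − 144.8)² + (y − 61.0)² = 207.65².
Subtracting the A equation from the B and C equations removes the quadratic terms:
-124.2 x + 221.8 y = -41422.95
549.2 x + 243.6 y = 13814.50
Solving the 2×2 system: x ≈ 86.5, y ≈ -138.3 km.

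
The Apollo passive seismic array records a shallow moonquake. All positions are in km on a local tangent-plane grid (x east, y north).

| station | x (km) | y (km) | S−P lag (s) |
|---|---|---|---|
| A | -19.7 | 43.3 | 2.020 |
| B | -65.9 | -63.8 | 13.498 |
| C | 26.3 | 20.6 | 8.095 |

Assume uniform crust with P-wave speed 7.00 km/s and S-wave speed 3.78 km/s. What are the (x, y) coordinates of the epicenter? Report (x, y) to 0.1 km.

x ≈ -36.3 km, y ≈ 43.1 km

Distance from S−P lag: d = Δt · v_P v_S / (v_P − v_S) = Δt · (7.00·3.78)/(7.00−3.78) ≈ 8.2174·Δt.
So d_A = 16.60, d_B = 110.92, d_C = 66.52 km.
Circle about each station: (x + 19.7)² + (y − 43.3)² = 16.60²; (x + 65.9)² + (y + 63.8)² = 110.92²; (x − 26.3)² + (y − 20.6)² = 66.52².
Subtracting the A equation from the B and C equations removes the quadratic terms:
-92.4 x − 214.2 y = -5877.42
92.0 x − 45.4 y = -5296.28
Solving the 2×2 system: x ≈ -36.3, y ≈ 43.1 km.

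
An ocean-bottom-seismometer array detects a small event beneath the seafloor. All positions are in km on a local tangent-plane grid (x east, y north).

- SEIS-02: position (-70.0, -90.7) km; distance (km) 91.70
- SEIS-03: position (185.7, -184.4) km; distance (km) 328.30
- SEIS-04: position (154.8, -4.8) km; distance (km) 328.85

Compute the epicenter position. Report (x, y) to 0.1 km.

Circle about each station: (x + 70.0)² + (y + 90.7)² = 91.70²; (x − 185.7)² + (y + 184.4)² = 328.30²; (x − 154.8)² + (y + 4.8)² = 328.85².
Subtracting pairs of circle equations eliminates x²+y² and gives linear equations (the radical axes):
511.4 x − 187.4 y = -44010.64
449.6 x + 171.8 y = -88873.84
Solving the 2×2 system: x ≈ -140.7, y ≈ -149.1 km.

(-140.7, -149.1)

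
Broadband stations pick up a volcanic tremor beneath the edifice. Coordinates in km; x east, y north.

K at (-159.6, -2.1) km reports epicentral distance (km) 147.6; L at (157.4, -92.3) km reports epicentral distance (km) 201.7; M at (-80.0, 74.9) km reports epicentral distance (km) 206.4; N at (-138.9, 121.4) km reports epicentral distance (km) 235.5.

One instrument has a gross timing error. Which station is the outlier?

Solve using three stations at a time. Using K, L, N (subtract circle equations pairwise → linear system) gives (x, y) ≈ (-44.3, -94.3).
Distances from that point to each station vs reported:
  K: calculated 147.6 vs reported 147.6 → residual 0.0 km
  L: calculated 201.7 vs reported 201.7 → residual 0.0 km
  M: calculated 172.9 vs reported 206.4 → residual 33.5 km
  N: calculated 235.5 vs reported 235.5 → residual 0.0 km
K, L, N are mutually consistent (residuals ≈ 0); M is off by 33.5 km.

M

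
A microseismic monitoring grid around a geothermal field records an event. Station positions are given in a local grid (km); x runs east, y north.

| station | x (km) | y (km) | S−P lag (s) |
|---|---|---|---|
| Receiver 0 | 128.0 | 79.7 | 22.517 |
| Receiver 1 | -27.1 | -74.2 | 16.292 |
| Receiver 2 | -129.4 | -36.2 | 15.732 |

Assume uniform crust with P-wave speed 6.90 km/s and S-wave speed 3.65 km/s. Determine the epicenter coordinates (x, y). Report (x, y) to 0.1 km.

-44.1 km east, 50.9 km north

Distance from S−P lag: d = Δt · v_P v_S / (v_P − v_S) = Δt · (6.90·3.65)/(6.90−3.65) ≈ 7.7492·Δt.
So d_Receiver 0 = 174.49, d_Receiver 1 = 126.25, d_Receiver 2 = 121.91 km.
Circle about each station: (x − 128.0)² + (y − 79.7)² = 174.49²; (x + 27.1)² + (y + 74.2)² = 126.25²; (x + 129.4)² + (y + 36.2)² = 121.91².
Subtracting the Receiver 0 equation from the Receiver 1 and Receiver 2 equations removes the quadratic terms:
-310.2 x − 307.8 y = -1988.34
-514.8 x − 231.8 y = 10903.42
Solving the 2×2 system: x ≈ -44.1, y ≈ 50.9 km.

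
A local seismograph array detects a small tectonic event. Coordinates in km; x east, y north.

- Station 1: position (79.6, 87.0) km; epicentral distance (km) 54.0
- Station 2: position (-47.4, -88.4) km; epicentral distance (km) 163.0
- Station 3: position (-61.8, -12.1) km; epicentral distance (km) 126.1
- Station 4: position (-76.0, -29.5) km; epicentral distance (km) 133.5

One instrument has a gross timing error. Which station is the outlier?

Solve using three stations at a time. Using Station 1, Station 2, Station 3 (subtract circle equations pairwise → linear system) gives (x, y) ≈ (53.0, 40.0).
Distances from that point to each station vs reported:
  Station 1: calculated 54.0 vs reported 54.0 → residual 0.0 km
  Station 2: calculated 163.0 vs reported 163.0 → residual 0.0 km
  Station 3: calculated 126.1 vs reported 126.1 → residual 0.0 km
  Station 4: calculated 146.6 vs reported 133.5 → residual 13.1 km
Station 1, Station 2, Station 3 are mutually consistent (residuals ≈ 0); Station 4 is off by 13.1 km.

Station 4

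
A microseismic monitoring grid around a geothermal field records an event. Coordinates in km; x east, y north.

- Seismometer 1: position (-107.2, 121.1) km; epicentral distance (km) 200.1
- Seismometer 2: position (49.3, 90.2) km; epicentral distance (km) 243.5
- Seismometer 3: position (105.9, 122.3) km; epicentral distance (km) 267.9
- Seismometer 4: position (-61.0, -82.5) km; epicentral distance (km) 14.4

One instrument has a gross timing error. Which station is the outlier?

Solve using three stations at a time. Using Seismometer 1, Seismometer 3, Seismometer 4 (subtract circle equations pairwise → linear system) gives (x, y) ≈ (-74.0, -76.2).
Distances from that point to each station vs reported:
  Seismometer 1: calculated 200.1 vs reported 200.1 → residual 0.0 km
  Seismometer 2: calculated 207.1 vs reported 243.5 → residual 36.4 km
  Seismometer 3: calculated 267.9 vs reported 267.9 → residual 0.0 km
  Seismometer 4: calculated 14.4 vs reported 14.4 → residual 0.0 km
Seismometer 1, Seismometer 3, Seismometer 4 are mutually consistent (residuals ≈ 0); Seismometer 2 is off by 36.4 km.

Seismometer 2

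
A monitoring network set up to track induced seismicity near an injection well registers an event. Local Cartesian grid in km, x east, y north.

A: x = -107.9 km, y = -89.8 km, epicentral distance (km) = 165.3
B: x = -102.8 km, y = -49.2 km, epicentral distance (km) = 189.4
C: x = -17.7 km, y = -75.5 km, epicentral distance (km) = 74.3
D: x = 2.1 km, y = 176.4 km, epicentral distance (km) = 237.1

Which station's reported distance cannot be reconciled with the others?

Solve using three stations at a time. Using A, C, D (subtract circle equations pairwise → linear system) gives (x, y) ≈ (53.7, -55.0).
Distances from that point to each station vs reported:
  A: calculated 165.3 vs reported 165.3 → residual 0.0 km
  B: calculated 156.6 vs reported 189.4 → residual 32.8 km
  C: calculated 74.3 vs reported 74.3 → residual 0.0 km
  D: calculated 237.1 vs reported 237.1 → residual 0.0 km
A, C, D are mutually consistent (residuals ≈ 0); B is off by 32.8 km.

B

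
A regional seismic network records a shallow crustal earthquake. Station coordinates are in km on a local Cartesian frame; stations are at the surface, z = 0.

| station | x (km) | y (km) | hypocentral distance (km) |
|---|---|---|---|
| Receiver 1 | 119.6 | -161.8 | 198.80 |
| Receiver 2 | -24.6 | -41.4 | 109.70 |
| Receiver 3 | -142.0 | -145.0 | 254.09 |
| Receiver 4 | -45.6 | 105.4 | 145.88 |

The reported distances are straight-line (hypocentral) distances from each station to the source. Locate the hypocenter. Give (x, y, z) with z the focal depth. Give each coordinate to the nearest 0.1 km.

(47.3, 12.3, 63.1)

Each station gives a sphere (x−x_i)² + (y−y_i)² + z² = d_i² (stations at z=0).
Subtracting the Receiver 1 sphere from Receiver 2 and Receiver 3: z² cancels, leaving linear equations in x and y:
-288.4 x + 240.8 y = -10676.93
-523.2 x + 33.6 y = -24334.69
Solving: x ≈ 47.302, y ≈ 12.313 km (keep extra digits for the depth step; rounded: 47.3, 12.3).
Then from the Receiver 1 sphere: z² = 198.80² − (x − 119.6)² − (y + 161.8)² with x = 47.302, y = 12.313, so z ≈ 63.080 ≈ 63.1 km.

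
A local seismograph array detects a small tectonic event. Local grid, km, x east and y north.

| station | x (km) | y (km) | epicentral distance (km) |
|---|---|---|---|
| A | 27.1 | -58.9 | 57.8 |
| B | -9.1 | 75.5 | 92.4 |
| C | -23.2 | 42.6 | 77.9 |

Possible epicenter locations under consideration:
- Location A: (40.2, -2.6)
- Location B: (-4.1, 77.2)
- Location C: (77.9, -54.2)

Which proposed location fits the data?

For each candidate, compare |candidate − station| to the reported distance:
Location A: residuals A 0.0, B 0.0, C 0.0 → max 0.0 km
Location B: residuals A 81.8, B 87.1, C 38.4 → max 87.1 km
Location C: residuals A 6.8, B 63.8, C 62.1 → max 63.8 km
Only Location A has all residuals ≈ 0.

Location A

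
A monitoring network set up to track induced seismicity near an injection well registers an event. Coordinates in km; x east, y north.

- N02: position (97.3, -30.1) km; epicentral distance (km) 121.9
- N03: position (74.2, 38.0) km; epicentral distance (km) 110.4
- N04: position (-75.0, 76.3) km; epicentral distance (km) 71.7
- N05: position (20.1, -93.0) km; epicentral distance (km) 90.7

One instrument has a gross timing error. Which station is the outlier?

Solve using three stations at a time. Using N02, N03, N05 (subtract circle equations pairwise → linear system) gives (x, y) ≈ (-23.4, -13.5).
Distances from that point to each station vs reported:
  N02: calculated 121.9 vs reported 121.9 → residual 0.0 km
  N03: calculated 110.4 vs reported 110.4 → residual 0.0 km
  N04: calculated 103.5 vs reported 71.7 → residual 31.8 km
  N05: calculated 90.7 vs reported 90.7 → residual 0.0 km
N02, N03, N05 are mutually consistent (residuals ≈ 0); N04 is off by 31.8 km.

N04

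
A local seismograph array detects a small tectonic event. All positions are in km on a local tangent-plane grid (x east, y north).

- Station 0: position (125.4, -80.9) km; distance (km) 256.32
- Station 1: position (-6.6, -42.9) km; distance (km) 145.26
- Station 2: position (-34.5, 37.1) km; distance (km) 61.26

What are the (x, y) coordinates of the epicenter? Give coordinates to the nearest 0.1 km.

Circle about each station: (x − 125.4)² + (y + 80.9)² = 256.32²; (x + 6.6)² + (y + 42.9)² = 145.26²; (x + 34.5)² + (y − 37.1)² = 61.26².
Subtracting the Station 0 equation from the Station 1 and Station 2 equations removes the quadratic terms:
-264.0 x + 76.0 y = 24213.47
-319.8 x + 236.0 y = 42243.84
Solving the 2×2 system: x ≈ -65.9, y ≈ 89.7 km.

-65.9 km east, 89.7 km north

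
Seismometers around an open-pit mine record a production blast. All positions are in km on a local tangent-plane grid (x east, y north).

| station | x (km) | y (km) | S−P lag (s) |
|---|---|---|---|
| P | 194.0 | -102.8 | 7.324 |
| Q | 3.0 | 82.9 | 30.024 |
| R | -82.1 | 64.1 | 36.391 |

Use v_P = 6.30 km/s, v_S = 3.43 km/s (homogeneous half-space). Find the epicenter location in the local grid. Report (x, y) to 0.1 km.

Distance from S−P lag: d = Δt · v_P v_S / (v_P − v_S) = Δt · (6.30·3.43)/(6.30−3.43) ≈ 7.5293·Δt.
So d_P = 55.14, d_Q = 226.06, d_R = 274.00 km.
Circle about each station: (x − 194.0)² + (y + 102.8)² = 55.14²; (x − 3.0)² + (y − 82.9)² = 226.06²; (x + 82.1)² + (y − 64.1)² = 274.00².
Subtracting the P equation from the Q and R equations removes the quadratic terms:
-382.0 x + 371.4 y = -89385.13
-552.2 x + 333.8 y = -109390.20
Solving the 2×2 system: x ≈ 139.1, y ≈ -97.6 km.
Check against P (with the unrounded x, y): √((x − 194.0)²+(y + 102.8)²) = 55.15 ≈ 55.14 km. ✓

(139.1, -97.6)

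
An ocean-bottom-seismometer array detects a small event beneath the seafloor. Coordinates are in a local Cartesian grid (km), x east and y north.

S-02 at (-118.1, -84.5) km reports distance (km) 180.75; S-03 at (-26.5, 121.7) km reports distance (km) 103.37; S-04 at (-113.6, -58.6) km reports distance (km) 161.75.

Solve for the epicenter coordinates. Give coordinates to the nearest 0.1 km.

21.6 km east, 30.2 km north

Circle about each station: (x + 118.1)² + (y + 84.5)² = 180.75²; (x + 26.5)² + (y − 121.7)² = 103.37²; (x + 113.6)² + (y + 58.6)² = 161.75².
Subtracting pairs of circle equations eliminates x²+y² and gives linear equations (the radical axes):
183.2 x + 412.4 y = 16410.49
9.0 x + 51.8 y = 1758.56
Solving the 2×2 system: x ≈ 21.6, y ≈ 30.2 km.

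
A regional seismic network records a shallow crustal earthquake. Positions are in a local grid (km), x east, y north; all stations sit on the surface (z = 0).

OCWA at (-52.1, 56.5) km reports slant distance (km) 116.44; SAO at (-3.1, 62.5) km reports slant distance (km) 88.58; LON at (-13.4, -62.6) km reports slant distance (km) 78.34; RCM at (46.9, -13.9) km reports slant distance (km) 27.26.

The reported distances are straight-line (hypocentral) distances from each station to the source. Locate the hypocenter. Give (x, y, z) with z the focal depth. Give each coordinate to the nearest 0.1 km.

Each station gives a sphere (x−x_i)² + (y−y_i)² + z² = d_i² (stations at z=0).
Subtracting the OCWA sphere from SAO and LON: z² cancels, leaving linear equations in x and y:
98.0 x + 12.0 y = 3721.06
77.4 x − 238.2 y = 5612.78
Solving: x ≈ 39.292, y ≈ -10.796 km (keep extra digits for the depth step; rounded: 39.3, -10.8).
Then from the OCWA sphere: z² = 116.44² − (x + 52.1)² − (y − 56.5)² with x = 39.292, y = -10.796, so z ≈ 26.020 ≈ 26.0 km.

x ≈ 39.3 km, y ≈ -10.8 km, depth ≈ 26.0 km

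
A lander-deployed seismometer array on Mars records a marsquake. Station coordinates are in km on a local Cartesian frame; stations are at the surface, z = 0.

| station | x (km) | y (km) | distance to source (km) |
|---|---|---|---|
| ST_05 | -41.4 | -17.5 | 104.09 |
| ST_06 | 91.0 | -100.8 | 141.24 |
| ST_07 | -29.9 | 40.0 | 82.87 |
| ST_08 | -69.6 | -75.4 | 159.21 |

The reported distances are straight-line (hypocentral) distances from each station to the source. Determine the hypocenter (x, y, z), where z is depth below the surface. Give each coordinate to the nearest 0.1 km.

x ≈ 46.1 km, y ≈ 29.4 km, depth ≈ 31.3 km

Each station gives a sphere (x−x_i)² + (y−y_i)² + z² = d_i² (stations at z=0).
Subtracting the ST_05 sphere from ST_06 and ST_07: z² cancels, leaving linear equations in x and y:
264.8 x − 166.6 y = 7307.42
23.0 x + 115.0 y = 4441.09
Solving: x ≈ 46.093, y ≈ 29.400 km (keep extra digits for the depth step; rounded: 46.1, 29.4).
Then from the ST_05 sphere: z² = 104.09² − (x + 41.4)² − (y + 17.5)² with x = 46.093, y = 29.400, so z ≈ 31.306 ≈ 31.3 km.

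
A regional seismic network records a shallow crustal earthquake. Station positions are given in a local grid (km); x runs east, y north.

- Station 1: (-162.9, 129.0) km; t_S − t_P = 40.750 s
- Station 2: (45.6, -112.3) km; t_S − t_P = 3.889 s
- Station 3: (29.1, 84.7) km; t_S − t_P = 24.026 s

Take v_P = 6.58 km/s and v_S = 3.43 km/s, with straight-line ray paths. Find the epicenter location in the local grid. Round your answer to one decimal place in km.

x ≈ 33.1 km, y ≈ -87.4 km

Distance from S−P lag: d = Δt · v_P v_S / (v_P − v_S) = Δt · (6.58·3.43)/(6.58−3.43) ≈ 7.1649·Δt.
So d_Station 1 = 291.97, d_Station 2 = 27.86, d_Station 3 = 172.14 km.
Circle about each station: (x + 162.9)² + (y − 129.0)² = 291.97²; (x − 45.6)² + (y + 112.3)² = 27.86²; (x − 29.1)² + (y − 84.7)² = 172.14².
Subtracting the Station 1 equation from the Station 2 and Station 3 equations removes the quadratic terms:
417.0 x − 482.6 y = 55983.54
384.0 x − 88.6 y = 20457.79
Solving the 2×2 system: x ≈ 33.1, y ≈ -87.4 km.
Check against Station 1 (with the unrounded x, y): √((x + 162.9)²+(y − 129.0)²) = 291.97 ≈ 291.97 km. ✓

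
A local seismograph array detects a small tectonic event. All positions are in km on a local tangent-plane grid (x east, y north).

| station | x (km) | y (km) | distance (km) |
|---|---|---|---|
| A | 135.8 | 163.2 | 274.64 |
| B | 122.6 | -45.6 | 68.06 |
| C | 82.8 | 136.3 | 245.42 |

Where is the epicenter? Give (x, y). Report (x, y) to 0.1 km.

x ≈ 97.1 km, y ≈ -108.7 km

Circle about each station: (x − 135.8)² + (y − 163.2)² = 274.64²; (x − 122.6)² + (y + 45.6)² = 68.06²; (x − 82.8)² + (y − 136.3)² = 245.42².
Subtracting the A equation from the B and C equations removes the quadratic terms:
-26.4 x − 417.6 y = 42829.21
-106.0 x − 53.8 y = -4446.20
Solving the 2×2 system: x ≈ 97.1, y ≈ -108.7 km.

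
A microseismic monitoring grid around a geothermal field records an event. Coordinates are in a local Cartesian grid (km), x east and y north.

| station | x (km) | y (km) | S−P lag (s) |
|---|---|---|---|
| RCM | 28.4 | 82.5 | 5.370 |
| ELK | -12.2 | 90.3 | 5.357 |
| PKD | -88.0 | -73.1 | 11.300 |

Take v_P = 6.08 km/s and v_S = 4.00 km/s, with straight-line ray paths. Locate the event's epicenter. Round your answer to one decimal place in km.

x ≈ -3.3 km, y ≈ 28.3 km

Distance from S−P lag: d = Δt · v_P v_S / (v_P − v_S) = Δt · (6.08·4.00)/(6.08−4.00) ≈ 11.6923·Δt.
So d_RCM = 62.79, d_ELK = 62.64, d_PKD = 132.12 km.
Circle about each station: (x − 28.4)² + (y − 82.5)² = 62.79²; (x + 12.2)² + (y − 90.3)² = 62.64²; (x + 88.0)² + (y + 73.1)² = 132.12².
Subtracting pairs of circle equations eliminates x²+y² and gives linear equations (the radical axes):
-81.2 x + 15.6 y = 708.93
-232.8 x − 311.2 y = -8038.31
Solving the 2×2 system: x ≈ -3.3, y ≈ 28.3 km.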